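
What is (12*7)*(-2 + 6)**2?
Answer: 1344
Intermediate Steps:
(12*7)*(-2 + 6)**2 = 84*4**2 = 84*16 = 1344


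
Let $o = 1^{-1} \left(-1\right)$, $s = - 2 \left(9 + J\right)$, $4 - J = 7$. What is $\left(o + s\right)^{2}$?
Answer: $169$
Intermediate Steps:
$J = -3$ ($J = 4 - 7 = -3$)
$s = -12$ ($s = - 2 \left(9 - 3\right) = \left(-2\right) 6 = -12$)
$o = -1$ ($o = 1 \left(-1\right) = -1$)
$\left(o + s\right)^{2} = \left(-1 - 12\right)^{2} = \left(-13\right)^{2} = 169$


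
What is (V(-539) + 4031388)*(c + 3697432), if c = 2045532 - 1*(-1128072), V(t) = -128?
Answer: 27698932585360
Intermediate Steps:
c = 3173604 (c = 2045532 + 1128072 = 3173604)
(V(-539) + 4031388)*(c + 3697432) = (-128 + 4031388)*(3173604 + 3697432) = 4031260*6871036 = 27698932585360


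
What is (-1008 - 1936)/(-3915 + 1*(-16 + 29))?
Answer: 1472/1951 ≈ 0.75449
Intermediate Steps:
(-1008 - 1936)/(-3915 + 1*(-16 + 29)) = -2944/(-3915 + 1*13) = -2944/(-3915 + 13) = -2944/(-3902) = -2944*(-1/3902) = 1472/1951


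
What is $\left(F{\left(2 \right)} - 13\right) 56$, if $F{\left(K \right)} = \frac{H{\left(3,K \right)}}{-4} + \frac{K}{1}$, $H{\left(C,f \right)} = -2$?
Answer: $-588$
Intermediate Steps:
$F{\left(K \right)} = \frac{1}{2} + K$ ($F{\left(K \right)} = - \frac{2}{-4} + \frac{K}{1} = \left(-2\right) \left(- \frac{1}{4}\right) + K 1 = \frac{1}{2} + K$)
$\left(F{\left(2 \right)} - 13\right) 56 = \left(\left(\frac{1}{2} + 2\right) - 13\right) 56 = \left(\frac{5}{2} - 13\right) 56 = \left(- \frac{21}{2}\right) 56 = -588$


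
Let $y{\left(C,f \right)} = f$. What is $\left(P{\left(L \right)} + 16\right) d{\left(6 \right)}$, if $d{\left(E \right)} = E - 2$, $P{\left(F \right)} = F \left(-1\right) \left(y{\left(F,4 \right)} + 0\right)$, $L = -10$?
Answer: $224$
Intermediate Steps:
$P{\left(F \right)} = - 4 F$ ($P{\left(F \right)} = F \left(-1\right) \left(4 + 0\right) = - F 4 = - 4 F$)
$d{\left(E \right)} = -2 + E$ ($d{\left(E \right)} = E - 2 = -2 + E$)
$\left(P{\left(L \right)} + 16\right) d{\left(6 \right)} = \left(\left(-4\right) \left(-10\right) + 16\right) \left(-2 + 6\right) = \left(40 + 16\right) 4 = 56 \cdot 4 = 224$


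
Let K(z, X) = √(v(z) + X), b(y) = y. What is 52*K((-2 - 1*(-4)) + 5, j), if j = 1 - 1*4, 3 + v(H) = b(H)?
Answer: 52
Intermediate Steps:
v(H) = -3 + H
j = -3 (j = 1 - 4 = -3)
K(z, X) = √(-3 + X + z) (K(z, X) = √((-3 + z) + X) = √(-3 + X + z))
52*K((-2 - 1*(-4)) + 5, j) = 52*√(-3 - 3 + ((-2 - 1*(-4)) + 5)) = 52*√(-3 - 3 + ((-2 + 4) + 5)) = 52*√(-3 - 3 + (2 + 5)) = 52*√(-3 - 3 + 7) = 52*√1 = 52*1 = 52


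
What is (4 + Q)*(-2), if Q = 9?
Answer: -26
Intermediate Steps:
(4 + Q)*(-2) = (4 + 9)*(-2) = 13*(-2) = -26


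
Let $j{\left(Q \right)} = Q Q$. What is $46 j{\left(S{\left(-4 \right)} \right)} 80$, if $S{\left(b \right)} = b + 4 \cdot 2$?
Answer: $58880$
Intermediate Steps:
$S{\left(b \right)} = 8 + b$ ($S{\left(b \right)} = b + 8 = 8 + b$)
$j{\left(Q \right)} = Q^{2}$
$46 j{\left(S{\left(-4 \right)} \right)} 80 = 46 \left(8 - 4\right)^{2} \cdot 80 = 46 \cdot 4^{2} \cdot 80 = 46 \cdot 16 \cdot 80 = 736 \cdot 80 = 58880$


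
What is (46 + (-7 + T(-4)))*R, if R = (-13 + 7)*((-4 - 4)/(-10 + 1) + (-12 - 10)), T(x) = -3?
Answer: 4560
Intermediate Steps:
R = 380/3 (R = -6*(-8/(-9) - 22) = -6*(-8*(-⅑) - 22) = -6*(8/9 - 22) = -6*(-190/9) = 380/3 ≈ 126.67)
(46 + (-7 + T(-4)))*R = (46 + (-7 - 3))*(380/3) = (46 - 10)*(380/3) = 36*(380/3) = 4560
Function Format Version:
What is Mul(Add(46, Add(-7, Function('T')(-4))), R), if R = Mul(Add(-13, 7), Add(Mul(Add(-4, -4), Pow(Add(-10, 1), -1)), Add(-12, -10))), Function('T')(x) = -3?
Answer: 4560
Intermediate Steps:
R = Rational(380, 3) (R = Mul(-6, Add(Mul(-8, Pow(-9, -1)), -22)) = Mul(-6, Add(Mul(-8, Rational(-1, 9)), -22)) = Mul(-6, Add(Rational(8, 9), -22)) = Mul(-6, Rational(-190, 9)) = Rational(380, 3) ≈ 126.67)
Mul(Add(46, Add(-7, Function('T')(-4))), R) = Mul(Add(46, Add(-7, -3)), Rational(380, 3)) = Mul(Add(46, -10), Rational(380, 3)) = Mul(36, Rational(380, 3)) = 4560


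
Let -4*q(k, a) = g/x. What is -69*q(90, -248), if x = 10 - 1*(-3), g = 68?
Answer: 1173/13 ≈ 90.231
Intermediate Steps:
x = 13 (x = 10 + 3 = 13)
q(k, a) = -17/13
-69*q(90, -248) = -69*(-17/13) = 1173/13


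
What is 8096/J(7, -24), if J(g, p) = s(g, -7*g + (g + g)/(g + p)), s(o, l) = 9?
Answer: 8096/9 ≈ 899.56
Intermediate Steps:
J(g, p) = 9
8096/J(7, -24) = 8096/9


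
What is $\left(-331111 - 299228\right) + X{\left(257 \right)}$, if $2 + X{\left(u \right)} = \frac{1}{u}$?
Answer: $- \frac{161997636}{257} \approx -6.3034 \cdot 10^{5}$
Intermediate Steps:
$X{\left(u \right)} = -2 + \frac{1}{u}$
$\left(-331111 - 299228\right) + X{\left(257 \right)} = \left(-331111 - 299228\right) - \left(2 - \frac{1}{257}\right) = -630339 + \left(-2 + \frac{1}{257}\right) = -630339 - \frac{513}{257} = - \frac{161997636}{257}$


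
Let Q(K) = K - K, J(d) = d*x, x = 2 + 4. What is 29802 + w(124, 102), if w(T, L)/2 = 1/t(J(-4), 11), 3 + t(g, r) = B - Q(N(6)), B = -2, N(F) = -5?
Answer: 149008/5 ≈ 29802.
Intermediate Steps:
x = 6
J(d) = 6*d (J(d) = d*6 = 6*d)
Q(K) = 0
t(g, r) = -5 (t(g, r) = -3 + (-2 - 1*0) = -3 + (-2 + 0) = -3 - 2 = -5)
w(T, L) = -⅖ (w(T, L) = 2/(-5) = 2*(-⅕) = -⅖)
29802 + w(124, 102) = 29802 - ⅖ = 149008/5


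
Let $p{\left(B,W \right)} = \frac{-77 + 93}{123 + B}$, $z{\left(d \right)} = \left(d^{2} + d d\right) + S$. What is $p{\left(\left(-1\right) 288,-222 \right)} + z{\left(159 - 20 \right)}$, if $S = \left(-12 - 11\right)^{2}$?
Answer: $\frac{6463199}{165} \approx 39171.0$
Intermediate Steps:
$S = 529$ ($S = \left(-23\right)^{2} = 529$)
$z{\left(d \right)} = 529 + 2 d^{2}$ ($z{\left(d \right)} = \left(d^{2} + d d\right) + 529 = \left(d^{2} + d^{2}\right) + 529 = 2 d^{2} + 529 = 529 + 2 d^{2}$)
$p{\left(B,W \right)} = \frac{16}{123 + B}$
$p{\left(\left(-1\right) 288,-222 \right)} + z{\left(159 - 20 \right)} = \frac{16}{123 - 288} + \left(529 + 2 \left(159 - 20\right)^{2}\right) = \frac{16}{123 - 288} + \left(529 + 2 \cdot 139^{2}\right) = \frac{16}{-165} + \left(529 + 2 \cdot 19321\right) = 16 \left(- \frac{1}{165}\right) + \left(529 + 38642\right) = - \frac{16}{165} + 39171 = \frac{6463199}{165}$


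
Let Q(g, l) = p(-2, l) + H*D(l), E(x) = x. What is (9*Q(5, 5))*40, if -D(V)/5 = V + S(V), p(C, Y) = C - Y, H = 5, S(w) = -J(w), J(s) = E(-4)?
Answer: -83520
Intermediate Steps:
J(s) = -4
S(w) = 4 (S(w) = -1*(-4) = 4)
D(V) = -20 - 5*V (D(V) = -5*(V + 4) = -5*(4 + V) = -20 - 5*V)
Q(g, l) = -102 - 26*l (Q(g, l) = (-2 - l) + 5*(-20 - 5*l) = (-2 - l) + (-100 - 25*l) = -102 - 26*l)
(9*Q(5, 5))*40 = (9*(-102 - 26*5))*40 = (9*(-102 - 130))*40 = (9*(-232))*40 = -2088*40 = -83520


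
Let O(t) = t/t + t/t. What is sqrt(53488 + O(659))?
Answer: sqrt(53490) ≈ 231.28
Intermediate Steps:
O(t) = 2 (O(t) = 1 + 1 = 2)
sqrt(53488 + O(659)) = sqrt(53488 + 2) = sqrt(53490)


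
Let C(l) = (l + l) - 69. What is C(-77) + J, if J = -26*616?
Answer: -16239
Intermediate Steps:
C(l) = -69 + 2*l (C(l) = 2*l - 69 = -69 + 2*l)
J = -16016
C(-77) + J = (-69 + 2*(-77)) - 16016 = (-69 - 154) - 16016 = -223 - 16016 = -16239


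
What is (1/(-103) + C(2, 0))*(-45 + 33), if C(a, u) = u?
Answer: 12/103 ≈ 0.11650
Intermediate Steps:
(1/(-103) + C(2, 0))*(-45 + 33) = (1/(-103) + 0)*(-45 + 33) = (-1/103 + 0)*(-12) = -1/103*(-12) = 12/103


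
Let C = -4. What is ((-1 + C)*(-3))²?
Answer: 225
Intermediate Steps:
((-1 + C)*(-3))² = ((-1 - 4)*(-3))² = (-5*(-3))² = 15² = 225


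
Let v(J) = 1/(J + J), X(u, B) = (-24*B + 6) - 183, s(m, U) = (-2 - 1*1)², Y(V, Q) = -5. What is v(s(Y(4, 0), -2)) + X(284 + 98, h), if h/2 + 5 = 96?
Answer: -81809/18 ≈ -4544.9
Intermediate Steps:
s(m, U) = 9 (s(m, U) = (-2 - 1)² = (-3)² = 9)
h = 182 (h = -10 + 2*96 = -10 + 192 = 182)
X(u, B) = -177 - 24*B (X(u, B) = (6 - 24*B) - 183 = -177 - 24*B)
v(J) = 1/(2*J)
v(s(Y(4, 0), -2)) + X(284 + 98, h) = (½)/9 + (-177 - 24*182) = (½)*(⅑) + (-177 - 4368) = 1/18 - 4545 = -81809/18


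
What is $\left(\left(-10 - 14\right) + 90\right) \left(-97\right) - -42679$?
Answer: $36277$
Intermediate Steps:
$\left(\left(-10 - 14\right) + 90\right) \left(-97\right) - -42679 = \left(-24 + 90\right) \left(-97\right) + 42679 = 66 \left(-97\right) + 42679 = -6402 + 42679 = 36277$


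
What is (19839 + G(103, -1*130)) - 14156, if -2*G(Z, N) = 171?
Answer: 11195/2 ≈ 5597.5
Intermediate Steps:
G(Z, N) = -171/2 (G(Z, N) = -½*171 = -171/2)
(19839 + G(103, -1*130)) - 14156 = (19839 - 171/2) - 14156 = 39507/2 - 14156 = 11195/2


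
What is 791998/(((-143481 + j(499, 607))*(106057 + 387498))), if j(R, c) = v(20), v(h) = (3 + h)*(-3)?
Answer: -395999/35424910125 ≈ -1.1179e-5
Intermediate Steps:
v(h) = -9 - 3*h
j(R, c) = -69 (j(R, c) = -9 - 3*20 = -9 - 60 = -69)
791998/(((-143481 + j(499, 607))*(106057 + 387498))) = 791998/(((-143481 - 69)*(106057 + 387498))) = 791998/((-143550*493555)) = 791998/(-70849820250) = 791998*(-1/70849820250) = -395999/35424910125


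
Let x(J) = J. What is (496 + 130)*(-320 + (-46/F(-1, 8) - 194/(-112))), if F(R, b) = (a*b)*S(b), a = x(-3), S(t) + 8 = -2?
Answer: -41864689/210 ≈ -1.9936e+5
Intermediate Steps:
S(t) = -10 (S(t) = -8 - 2 = -10)
a = -3
F(R, b) = 30*b (F(R, b) = -3*b*(-10) = 30*b)
(496 + 130)*(-320 + (-46/F(-1, 8) - 194/(-112))) = (496 + 130)*(-320 + (-46/(30*8) - 194/(-112))) = 626*(-320 + (-46/240 - 194*(-1/112))) = 626*(-320 + (-46*1/240 + 97/56)) = 626*(-320 + (-23/120 + 97/56)) = 626*(-320 + 647/420) = 626*(-133753/420) = -41864689/210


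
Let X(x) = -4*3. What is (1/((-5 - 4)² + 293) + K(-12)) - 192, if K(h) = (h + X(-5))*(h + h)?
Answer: 143617/374 ≈ 384.00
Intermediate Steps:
X(x) = -12
K(h) = 2*h*(-12 + h) (K(h) = (h - 12)*(h + h) = (-12 + h)*(2*h) = 2*h*(-12 + h))
(1/((-5 - 4)² + 293) + K(-12)) - 192 = (1/((-5 - 4)² + 293) + 2*(-12)*(-12 - 12)) - 192 = (1/((-9)² + 293) + 2*(-12)*(-24)) - 192 = (1/(81 + 293) + 576) - 192 = (1/374 + 576) - 192 = 215425/374 - 192 = 143617/374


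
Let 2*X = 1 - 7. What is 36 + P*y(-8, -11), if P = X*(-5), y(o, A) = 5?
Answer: 111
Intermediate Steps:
X = -3 (X = (1 - 7)/2 = (½)*(-6) = -3)
P = 15 (P = -3*(-5) = 15)
36 + P*y(-8, -11) = 36 + 15*5 = 36 + 75 = 111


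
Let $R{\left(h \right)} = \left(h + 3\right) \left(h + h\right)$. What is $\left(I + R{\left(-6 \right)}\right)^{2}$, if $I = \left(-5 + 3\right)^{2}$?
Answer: $1600$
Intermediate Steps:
$R{\left(h \right)} = 2 h \left(3 + h\right)$ ($R{\left(h \right)} = \left(3 + h\right) 2 h = 2 h \left(3 + h\right)$)
$I = 4$ ($I = \left(-2\right)^{2} = 4$)
$\left(I + R{\left(-6 \right)}\right)^{2} = \left(4 + 2 \left(-6\right) \left(3 - 6\right)\right)^{2} = \left(4 + 2 \left(-6\right) \left(-3\right)\right)^{2} = \left(4 + 36\right)^{2} = 40^{2} = 1600$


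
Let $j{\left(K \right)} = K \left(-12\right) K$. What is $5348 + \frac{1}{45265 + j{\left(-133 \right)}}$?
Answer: $\frac{893132043}{167003} \approx 5348.0$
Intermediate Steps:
$j{\left(K \right)} = - 12 K^{2}$ ($j{\left(K \right)} = - 12 K K = - 12 K^{2}$)
$5348 + \frac{1}{45265 + j{\left(-133 \right)}} = 5348 + \frac{1}{45265 - 12 \left(-133\right)^{2}} = 5348 + \frac{1}{45265 - 212268} = 5348 + \frac{1}{-167003} = 5348 - \frac{1}{167003} = \frac{893132043}{167003}$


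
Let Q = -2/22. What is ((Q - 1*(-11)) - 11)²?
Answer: 1/121 ≈ 0.0082645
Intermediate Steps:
Q = -1/11 (Q = -2*1/22 = -1/11 ≈ -0.090909)
((Q - 1*(-11)) - 11)² = ((-1/11 - 1*(-11)) - 11)² = ((-1/11 + 11) - 11)² = (120/11 - 11)² = (-1/11)² = 1/121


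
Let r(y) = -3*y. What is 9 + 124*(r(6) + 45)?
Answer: 3357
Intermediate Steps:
9 + 124*(r(6) + 45) = 9 + 124*(-3*6 + 45) = 9 + 124*(-18 + 45) = 9 + 124*27 = 9 + 3348 = 3357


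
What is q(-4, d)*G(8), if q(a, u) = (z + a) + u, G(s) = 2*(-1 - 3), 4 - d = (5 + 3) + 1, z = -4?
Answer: 104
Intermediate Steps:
d = -5 (d = 4 - ((5 + 3) + 1) = 4 - (8 + 1) = 4 - 1*9 = 4 - 9 = -5)
G(s) = -8 (G(s) = 2*(-4) = -8)
q(a, u) = -4 + a + u (q(a, u) = (-4 + a) + u = -4 + a + u)
q(-4, d)*G(8) = (-4 - 4 - 5)*(-8) = -13*(-8) = 104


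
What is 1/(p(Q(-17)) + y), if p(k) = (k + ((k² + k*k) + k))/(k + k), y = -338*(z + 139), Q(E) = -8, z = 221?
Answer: -1/121687 ≈ -8.2178e-6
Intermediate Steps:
y = -121680 (y = -338*(221 + 139) = -338*360 = -121680)
p(k) = (2*k + 2*k²)/(2*k) (p(k) = (k + ((k² + k²) + k))/((2*k)) = (k + (2*k² + k))*(1/(2*k)) = (k + (k + 2*k²))*(1/(2*k)) = (2*k + 2*k²)*(1/(2*k)) = (2*k + 2*k²)/(2*k))
1/(p(Q(-17)) + y) = 1/((1 - 8) - 121680) = 1/(-7 - 121680) = 1/(-121687) = -1/121687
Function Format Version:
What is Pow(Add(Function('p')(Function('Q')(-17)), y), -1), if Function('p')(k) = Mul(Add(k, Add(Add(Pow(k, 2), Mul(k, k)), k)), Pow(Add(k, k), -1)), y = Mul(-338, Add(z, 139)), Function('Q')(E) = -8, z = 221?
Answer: Rational(-1, 121687) ≈ -8.2178e-6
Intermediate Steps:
y = -121680 (y = Mul(-338, Add(221, 139)) = Mul(-338, 360) = -121680)
Function('p')(k) = Mul(Rational(1, 2), Pow(k, -1), Add(Mul(2, k), Mul(2, Pow(k, 2)))) (Function('p')(k) = Mul(Add(k, Add(Add(Pow(k, 2), Pow(k, 2)), k)), Pow(Mul(2, k), -1)) = Mul(Add(k, Add(Mul(2, Pow(k, 2)), k)), Mul(Rational(1, 2), Pow(k, -1))) = Mul(Add(k, Add(k, Mul(2, Pow(k, 2)))), Mul(Rational(1, 2), Pow(k, -1))) = Mul(Add(Mul(2, k), Mul(2, Pow(k, 2))), Mul(Rational(1, 2), Pow(k, -1))) = Mul(Rational(1, 2), Pow(k, -1), Add(Mul(2, k), Mul(2, Pow(k, 2)))))
Pow(Add(Function('p')(Function('Q')(-17)), y), -1) = Pow(Add(Add(1, -8), -121680), -1) = Pow(Add(-7, -121680), -1) = Pow(-121687, -1) = Rational(-1, 121687)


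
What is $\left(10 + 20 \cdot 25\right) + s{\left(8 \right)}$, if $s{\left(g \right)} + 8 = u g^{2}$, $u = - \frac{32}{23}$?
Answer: $\frac{9498}{23} \approx 412.96$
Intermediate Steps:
$u = - \frac{32}{23}$ ($u = \left(-32\right) \frac{1}{23} = - \frac{32}{23} \approx -1.3913$)
$s{\left(g \right)} = -8 - \frac{32 g^{2}}{23}$
$\left(10 + 20 \cdot 25\right) + s{\left(8 \right)} = \left(10 + 20 \cdot 25\right) - \left(8 + \frac{32 \cdot 8^{2}}{23}\right) = \left(10 + 500\right) - \frac{2232}{23} = 510 - \frac{2232}{23} = \frac{9498}{23}$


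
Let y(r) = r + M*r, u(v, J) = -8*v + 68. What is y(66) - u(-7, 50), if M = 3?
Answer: 140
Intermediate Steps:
u(v, J) = 68 - 8*v
y(r) = 4*r (y(r) = r + 3*r = 4*r)
y(66) - u(-7, 50) = 4*66 - (68 - 8*(-7)) = 264 - (68 + 56) = 264 - 1*124 = 264 - 124 = 140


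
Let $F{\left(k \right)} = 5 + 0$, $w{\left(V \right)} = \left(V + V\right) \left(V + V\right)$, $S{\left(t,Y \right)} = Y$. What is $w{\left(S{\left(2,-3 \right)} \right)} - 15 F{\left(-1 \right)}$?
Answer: $-39$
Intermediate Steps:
$w{\left(V \right)} = 4 V^{2}$ ($w{\left(V \right)} = 2 V 2 V = 4 V^{2}$)
$F{\left(k \right)} = 5$
$w{\left(S{\left(2,-3 \right)} \right)} - 15 F{\left(-1 \right)} = 4 \left(-3\right)^{2} - 75 = 4 \cdot 9 - 75 = 36 - 75 = -39$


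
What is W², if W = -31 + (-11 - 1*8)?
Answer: 2500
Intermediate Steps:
W = -50 (W = -31 + (-11 - 8) = -31 - 19 = -50)
W² = (-50)² = 2500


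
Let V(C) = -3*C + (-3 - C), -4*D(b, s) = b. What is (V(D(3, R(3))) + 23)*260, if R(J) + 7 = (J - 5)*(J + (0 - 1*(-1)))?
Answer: 5980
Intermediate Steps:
R(J) = -7 + (1 + J)*(-5 + J) (R(J) = -7 + (J - 5)*(J + (0 - 1*(-1))) = -7 + (-5 + J)*(J + (0 + 1)) = -7 + (-5 + J)*(J + 1) = -7 + (-5 + J)*(1 + J) = -7 + (1 + J)*(-5 + J))
D(b, s) = -b/4
V(C) = -3 - 4*C
(V(D(3, R(3))) + 23)*260 = ((-3 - (-1)*3) + 23)*260 = ((-3 - 4*(-¾)) + 23)*260 = ((-3 + 3) + 23)*260 = (0 + 23)*260 = 23*260 = 5980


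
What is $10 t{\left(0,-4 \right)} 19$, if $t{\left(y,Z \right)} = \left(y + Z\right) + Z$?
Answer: $-1520$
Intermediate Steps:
$t{\left(y,Z \right)} = y + 2 Z$ ($t{\left(y,Z \right)} = \left(Z + y\right) + Z = y + 2 Z$)
$10 t{\left(0,-4 \right)} 19 = 10 \left(0 + 2 \left(-4\right)\right) 19 = 10 \left(0 - 8\right) 19 = 10 \left(-8\right) 19 = \left(-80\right) 19 = -1520$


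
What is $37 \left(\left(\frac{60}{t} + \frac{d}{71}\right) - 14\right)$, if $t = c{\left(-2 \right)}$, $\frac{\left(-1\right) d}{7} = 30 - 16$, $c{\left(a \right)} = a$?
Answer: $- \frac{119214}{71} \approx -1679.1$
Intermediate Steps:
$d = -98$ ($d = - 7 \left(30 - 16\right) = \left(-7\right) 14 = -98$)
$t = -2$
$37 \left(\left(\frac{60}{t} + \frac{d}{71}\right) - 14\right) = 37 \left(\left(\frac{60}{-2} - \frac{98}{71}\right) - 14\right) = 37 \left(\left(60 \left(- \frac{1}{2}\right) - \frac{98}{71}\right) - 14\right) = 37 \left(\left(-30 - \frac{98}{71}\right) - 14\right) = 37 \left(- \frac{2228}{71} - 14\right) = 37 \left(- \frac{3222}{71}\right) = - \frac{119214}{71}$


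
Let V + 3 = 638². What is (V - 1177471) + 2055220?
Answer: 1284790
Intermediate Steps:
V = 407041 (V = -3 + 638² = -3 + 407044 = 407041)
(V - 1177471) + 2055220 = (407041 - 1177471) + 2055220 = -770430 + 2055220 = 1284790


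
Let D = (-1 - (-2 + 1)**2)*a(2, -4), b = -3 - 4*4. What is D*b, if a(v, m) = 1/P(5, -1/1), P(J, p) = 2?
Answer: 19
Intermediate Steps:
a(v, m) = 1/2
b = -19 (b = -3 - 16 = -19)
D = -1 (D = (-1 - (-2 + 1)**2)*(1/2) = (-1 - 1*(-1)**2)*(1/2) = (-1 - 1*1)*(1/2) = (-1 - 1)*(1/2) = -2*1/2 = -1)
D*b = -1*(-19) = 19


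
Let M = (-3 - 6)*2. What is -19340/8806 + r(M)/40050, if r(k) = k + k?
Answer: -21524556/9796675 ≈ -2.1971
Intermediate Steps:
M = -18 (M = -9*2 = -18)
r(k) = 2*k
-19340/8806 + r(M)/40050 = -19340/8806 + (2*(-18))/40050 = -19340*1/8806 - 36*1/40050 = -9670/4403 - 2/2225 = -21524556/9796675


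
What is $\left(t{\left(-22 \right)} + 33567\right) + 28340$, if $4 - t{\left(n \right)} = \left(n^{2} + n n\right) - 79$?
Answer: $61022$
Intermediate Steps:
$t{\left(n \right)} = 83 - 2 n^{2}$ ($t{\left(n \right)} = 4 - \left(\left(n^{2} + n n\right) - 79\right) = 4 - \left(\left(n^{2} + n^{2}\right) - 79\right) = 4 - \left(2 n^{2} - 79\right) = 4 - \left(-79 + 2 n^{2}\right) = 83 - 2 n^{2}$)
$\left(t{\left(-22 \right)} + 33567\right) + 28340 = \left(\left(83 - 2 \left(-22\right)^{2}\right) + 33567\right) + 28340 = \left(\left(83 - 968\right) + 33567\right) + 28340 = \left(-885 + 33567\right) + 28340 = 32682 + 28340 = 61022$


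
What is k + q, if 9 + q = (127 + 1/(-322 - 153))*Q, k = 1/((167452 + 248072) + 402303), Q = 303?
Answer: 14944886362294/388467825 ≈ 38471.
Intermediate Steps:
k = 1/817827 (k = 1/(415524 + 402303) = 1/817827 ≈ 1.2228e-6)
q = 18273897/475 (q = -9 + (127 + 1/(-322 - 153))*303 = -9 + (127 + 1/(-475))*303 = -9 + (127 - 1/475)*303 = -9 + (60324/475)*303 = -9 + 18278172/475 = 18273897/475 ≈ 38471.)
k + q = 1/817827 + 18273897/475 = 14944886362294/388467825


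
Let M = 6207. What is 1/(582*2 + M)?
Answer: 1/7371 ≈ 0.00013567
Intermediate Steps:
1/(582*2 + M) = 1/(582*2 + 6207) = 1/(1164 + 6207) = 1/7371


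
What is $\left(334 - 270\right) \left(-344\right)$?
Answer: $-22016$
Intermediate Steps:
$\left(334 - 270\right) \left(-344\right) = 64 \left(-344\right) = -22016$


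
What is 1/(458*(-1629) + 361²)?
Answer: -1/615761 ≈ -1.6240e-6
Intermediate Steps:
1/(458*(-1629) + 361²) = 1/(-746082 + 130321) = 1/(-615761) = -1/615761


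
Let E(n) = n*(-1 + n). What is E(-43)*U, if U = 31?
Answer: 58652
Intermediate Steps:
E(-43)*U = -43*(-1 - 43)*31 = -43*(-44)*31 = 1892*31 = 58652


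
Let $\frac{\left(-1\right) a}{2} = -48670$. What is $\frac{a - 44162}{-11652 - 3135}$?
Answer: $- \frac{17726}{4929} \approx -3.5963$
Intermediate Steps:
$a = 97340$ ($a = \left(-2\right) \left(-48670\right) = 97340$)
$\frac{a - 44162}{-11652 - 3135} = \frac{97340 - 44162}{-11652 - 3135} = \frac{53178}{-14787} = 53178 \left(- \frac{1}{14787}\right) = - \frac{17726}{4929}$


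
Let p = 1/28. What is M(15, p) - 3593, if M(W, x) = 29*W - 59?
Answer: -3217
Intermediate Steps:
p = 1/28 ≈ 0.035714
M(W, x) = -59 + 29*W
M(15, p) - 3593 = (-59 + 29*15) - 3593 = (-59 + 435) - 3593 = 376 - 3593 = -3217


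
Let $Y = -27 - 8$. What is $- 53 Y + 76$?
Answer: $1931$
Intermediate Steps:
$Y = -35$ ($Y = -27 - 8 = -35$)
$- 53 Y + 76 = \left(-53\right) \left(-35\right) + 76 = 1855 + 76 = 1931$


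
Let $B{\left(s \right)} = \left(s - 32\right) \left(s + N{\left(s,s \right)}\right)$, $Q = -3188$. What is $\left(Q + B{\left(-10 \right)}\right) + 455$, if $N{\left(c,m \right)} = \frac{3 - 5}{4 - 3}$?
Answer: $-2229$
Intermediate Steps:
$N{\left(c,m \right)} = -2$ ($N{\left(c,m \right)} = - \frac{2}{1} = \left(-2\right) 1 = -2$)
$B{\left(s \right)} = \left(-32 + s\right) \left(-2 + s\right)$ ($B{\left(s \right)} = \left(s - 32\right) \left(s - 2\right) = \left(-32 + s\right) \left(-2 + s\right)$)
$\left(Q + B{\left(-10 \right)}\right) + 455 = \left(-3188 + \left(64 + \left(-10\right)^{2} - -340\right)\right) + 455 = \left(-3188 + \left(64 + 100 + 340\right)\right) + 455 = \left(-3188 + 504\right) + 455 = -2684 + 455 = -2229$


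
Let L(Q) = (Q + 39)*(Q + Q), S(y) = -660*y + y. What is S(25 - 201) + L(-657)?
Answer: 928036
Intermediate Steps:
S(y) = -659*y
L(Q) = 2*Q*(39 + Q) (L(Q) = (39 + Q)*(2*Q) = 2*Q*(39 + Q))
S(25 - 201) + L(-657) = -659*(25 - 201) + 2*(-657)*(39 - 657) = -659*(-176) + 2*(-657)*(-618) = 115984 + 812052 = 928036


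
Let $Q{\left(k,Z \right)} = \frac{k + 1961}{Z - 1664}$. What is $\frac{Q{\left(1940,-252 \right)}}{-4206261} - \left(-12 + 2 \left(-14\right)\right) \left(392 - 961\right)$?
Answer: $- \frac{183427302685859}{8059196076} \approx -22760.0$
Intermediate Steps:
$Q{\left(k,Z \right)} = \frac{1961 + k}{-1664 + Z}$
$\frac{Q{\left(1940,-252 \right)}}{-4206261} - \left(-12 + 2 \left(-14\right)\right) \left(392 - 961\right) = \frac{\frac{1}{-1664 - 252} \left(1961 + 1940\right)}{-4206261} - \left(-12 + 2 \left(-14\right)\right) \left(392 - 961\right) = \frac{1}{-1916} \cdot 3901 \left(- \frac{1}{4206261}\right) - \left(-12 - 28\right) \left(-569\right) = \left(- \frac{1}{1916}\right) 3901 \left(- \frac{1}{4206261}\right) - \left(-40\right) \left(-569\right) = \left(- \frac{3901}{1916}\right) \left(- \frac{1}{4206261}\right) - 22760 = \frac{3901}{8059196076} - 22760 = - \frac{183427302685859}{8059196076}$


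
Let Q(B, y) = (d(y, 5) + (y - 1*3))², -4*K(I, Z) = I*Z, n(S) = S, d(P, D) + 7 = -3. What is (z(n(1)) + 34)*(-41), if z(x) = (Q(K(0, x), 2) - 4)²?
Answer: -562643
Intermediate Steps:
d(P, D) = -10 (d(P, D) = -7 - 3 = -10)
K(I, Z) = -I*Z/4
Q(B, y) = (-13 + y)² (Q(B, y) = (-10 + (y - 1*3))² = (-10 + (y - 3))² = (-10 + (-3 + y))² = (-13 + y)²)
z(x) = 13689 (z(x) = ((-13 + 2)² - 4)² = ((-11)² - 4)² = (121 - 4)² = 117² = 13689)
(z(n(1)) + 34)*(-41) = (13689 + 34)*(-41) = 13723*(-41) = -562643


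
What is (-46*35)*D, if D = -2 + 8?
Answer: -9660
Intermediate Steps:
D = 6
(-46*35)*D = -46*35*6 = -1610*6 = -9660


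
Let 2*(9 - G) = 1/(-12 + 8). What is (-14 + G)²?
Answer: 1521/64 ≈ 23.766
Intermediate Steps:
G = 73/8 (G = 9 - 1/(2*(-12 + 8)) = 9 - ½/(-4) = 9 - ½*(-¼) = 9 + ⅛ = 73/8 ≈ 9.1250)
(-14 + G)² = (-14 + 73/8)² = (-39/8)² = 1521/64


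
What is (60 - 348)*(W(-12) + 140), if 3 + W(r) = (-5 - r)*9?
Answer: -57600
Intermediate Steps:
W(r) = -48 - 9*r (W(r) = -3 + (-5 - r)*9 = -3 + (-45 - 9*r) = -48 - 9*r)
(60 - 348)*(W(-12) + 140) = (60 - 348)*((-48 - 9*(-12)) + 140) = -288*((-48 + 108) + 140) = -288*(60 + 140) = -288*200 = -57600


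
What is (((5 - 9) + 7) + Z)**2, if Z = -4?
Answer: 1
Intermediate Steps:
(((5 - 9) + 7) + Z)**2 = (((5 - 9) + 7) - 4)**2 = ((-4 + 7) - 4)**2 = (3 - 4)**2 = (-1)**2 = 1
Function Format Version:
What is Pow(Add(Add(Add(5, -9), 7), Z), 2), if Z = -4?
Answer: 1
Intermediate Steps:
Pow(Add(Add(Add(5, -9), 7), Z), 2) = Pow(Add(Add(Add(5, -9), 7), -4), 2) = Pow(Add(Add(-4, 7), -4), 2) = Pow(Add(3, -4), 2) = Pow(-1, 2) = 1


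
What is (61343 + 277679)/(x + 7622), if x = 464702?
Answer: 169511/236162 ≈ 0.71777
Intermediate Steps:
(61343 + 277679)/(x + 7622) = (61343 + 277679)/(464702 + 7622) = 339022/472324 = 339022*(1/472324) = 169511/236162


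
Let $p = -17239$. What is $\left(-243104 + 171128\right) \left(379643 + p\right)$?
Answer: $-26084390304$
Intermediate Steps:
$\left(-243104 + 171128\right) \left(379643 + p\right) = \left(-243104 + 171128\right) \left(379643 - 17239\right) = \left(-71976\right) 362404 = -26084390304$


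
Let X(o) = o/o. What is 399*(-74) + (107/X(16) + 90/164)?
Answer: -2412313/82 ≈ -29418.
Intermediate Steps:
X(o) = 1
399*(-74) + (107/X(16) + 90/164) = 399*(-74) + (107/1 + 90/164) = -29526 + (107*1 + 90*(1/164)) = -29526 + (107 + 45/82) = -29526 + 8819/82 = -2412313/82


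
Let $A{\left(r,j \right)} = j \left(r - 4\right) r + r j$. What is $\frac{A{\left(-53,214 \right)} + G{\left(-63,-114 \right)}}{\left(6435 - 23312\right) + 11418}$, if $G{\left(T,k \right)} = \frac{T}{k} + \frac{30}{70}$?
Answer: $- \frac{168950693}{1452094} \approx -116.35$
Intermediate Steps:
$G{\left(T,k \right)} = \frac{3}{7} + \frac{T}{k}$ ($G{\left(T,k \right)} = \frac{T}{k} + 30 \cdot \frac{1}{70} = \frac{T}{k} + \frac{3}{7} = \frac{3}{7} + \frac{T}{k}$)
$A{\left(r,j \right)} = j r + j r \left(-4 + r\right)$ ($A{\left(r,j \right)} = j \left(-4 + r\right) r + j r = j r \left(-4 + r\right) + j r = j r + j r \left(-4 + r\right)$)
$\frac{A{\left(-53,214 \right)} + G{\left(-63,-114 \right)}}{\left(6435 - 23312\right) + 11418} = \frac{214 \left(-53\right) \left(-3 - 53\right) - \left(- \frac{3}{7} + \frac{63}{-114}\right)}{\left(6435 - 23312\right) + 11418} = \frac{214 \left(-53\right) \left(-56\right) + \left(\frac{3}{7} - - \frac{21}{38}\right)}{\left(6435 - 23312\right) + 11418} = \frac{635152 + \left(\frac{3}{7} + \frac{21}{38}\right)}{-16877 + 11418} = \frac{635152 + \frac{261}{266}}{-5459} = \frac{168950693}{266} \left(- \frac{1}{5459}\right) = - \frac{168950693}{1452094}$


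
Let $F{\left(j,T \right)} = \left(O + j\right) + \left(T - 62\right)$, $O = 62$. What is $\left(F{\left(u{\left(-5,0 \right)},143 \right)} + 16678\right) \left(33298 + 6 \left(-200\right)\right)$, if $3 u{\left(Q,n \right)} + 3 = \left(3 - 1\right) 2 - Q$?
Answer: $539984654$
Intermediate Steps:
$u{\left(Q,n \right)} = \frac{1}{3} - \frac{Q}{3}$ ($u{\left(Q,n \right)} = -1 + \frac{\left(3 - 1\right) 2 - Q}{3} = -1 + \frac{2 \cdot 2 - Q}{3} = -1 + \frac{4 - Q}{3} = -1 - \left(- \frac{4}{3} + \frac{Q}{3}\right) = \frac{1}{3} - \frac{Q}{3}$)
$F{\left(j,T \right)} = T + j$ ($F{\left(j,T \right)} = \left(62 + j\right) + \left(T - 62\right) = \left(62 + j\right) + \left(-62 + T\right) = T + j$)
$\left(F{\left(u{\left(-5,0 \right)},143 \right)} + 16678\right) \left(33298 + 6 \left(-200\right)\right) = \left(\left(143 + \left(\frac{1}{3} - - \frac{5}{3}\right)\right) + 16678\right) \left(33298 + 6 \left(-200\right)\right) = \left(\left(143 + \left(\frac{1}{3} + \frac{5}{3}\right)\right) + 16678\right) \left(33298 - 1200\right) = \left(\left(143 + 2\right) + 16678\right) 32098 = \left(145 + 16678\right) 32098 = 16823 \cdot 32098 = 539984654$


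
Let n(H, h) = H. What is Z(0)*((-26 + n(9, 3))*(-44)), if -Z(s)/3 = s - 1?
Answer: 2244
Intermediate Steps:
Z(s) = 3 - 3*s (Z(s) = -3*(s - 1) = -3*(-1 + s) = 3 - 3*s)
Z(0)*((-26 + n(9, 3))*(-44)) = (3 - 3*0)*((-26 + 9)*(-44)) = (3 + 0)*(-17*(-44)) = 3*748 = 2244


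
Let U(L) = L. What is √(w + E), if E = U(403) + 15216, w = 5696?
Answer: 7*√435 ≈ 146.00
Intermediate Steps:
E = 15619 (E = 403 + 15216 = 15619)
√(w + E) = √(5696 + 15619) = √21315 = 7*√435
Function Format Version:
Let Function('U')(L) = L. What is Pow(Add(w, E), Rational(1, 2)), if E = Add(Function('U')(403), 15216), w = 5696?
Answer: Mul(7, Pow(435, Rational(1, 2))) ≈ 146.00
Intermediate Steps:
E = 15619 (E = Add(403, 15216) = 15619)
Pow(Add(w, E), Rational(1, 2)) = Pow(Add(5696, 15619), Rational(1, 2)) = Pow(21315, Rational(1, 2)) = Mul(7, Pow(435, Rational(1, 2)))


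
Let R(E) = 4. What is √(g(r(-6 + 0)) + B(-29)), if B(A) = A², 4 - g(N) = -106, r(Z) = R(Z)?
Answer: √951 ≈ 30.838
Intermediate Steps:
r(Z) = 4
g(N) = 110 (g(N) = 4 - 1*(-106) = 4 + 106 = 110)
√(g(r(-6 + 0)) + B(-29)) = √(110 + (-29)²) = √(110 + 841) = √951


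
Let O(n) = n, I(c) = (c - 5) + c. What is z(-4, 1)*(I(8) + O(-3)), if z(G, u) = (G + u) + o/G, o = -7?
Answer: -10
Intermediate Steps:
I(c) = -5 + 2*c (I(c) = (-5 + c) + c = -5 + 2*c)
z(G, u) = G + u - 7/G (z(G, u) = (G + u) - 7/G = G + u - 7/G)
z(-4, 1)*(I(8) + O(-3)) = (-4 + 1 - 7/(-4))*((-5 + 2*8) - 3) = (-4 + 1 - 7*(-¼))*((-5 + 16) - 3) = (-4 + 1 + 7/4)*(11 - 3) = -5/4*8 = -10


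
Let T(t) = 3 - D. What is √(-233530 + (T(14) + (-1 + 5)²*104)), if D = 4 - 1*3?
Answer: 2*I*√57966 ≈ 481.52*I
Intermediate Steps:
D = 1 (D = 4 - 3 = 1)
T(t) = 2 (T(t) = 3 - 1*1 = 3 - 1 = 2)
√(-233530 + (T(14) + (-1 + 5)²*104)) = √(-233530 + (2 + (-1 + 5)²*104)) = √(-233530 + (2 + 4²*104)) = √(-233530 + (2 + 16*104)) = √(-233530 + (2 + 1664)) = √(-233530 + 1666) = √(-231864) = 2*I*√57966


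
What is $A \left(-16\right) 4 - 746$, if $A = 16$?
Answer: $-1770$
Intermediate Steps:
$A \left(-16\right) 4 - 746 = 16 \left(-16\right) 4 - 746 = \left(-256\right) 4 - 746 = -1024 - 746 = -1770$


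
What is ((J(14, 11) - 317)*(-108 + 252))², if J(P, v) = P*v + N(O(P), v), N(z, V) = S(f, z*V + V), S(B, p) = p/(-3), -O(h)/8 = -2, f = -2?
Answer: 1052872704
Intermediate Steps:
O(h) = 16 (O(h) = -8*(-2) = 16)
S(B, p) = -p/3 (S(B, p) = p*(-⅓) = -p/3)
N(z, V) = -V/3 - V*z/3 (N(z, V) = -(z*V + V)/3 = -(V*z + V)/3 = -(V + V*z)/3 = -V/3 - V*z/3)
J(P, v) = -17*v/3 + P*v (J(P, v) = P*v - v*(1 + 16)/3 = P*v - ⅓*v*17 = P*v - 17*v/3 = -17*v/3 + P*v)
((J(14, 11) - 317)*(-108 + 252))² = (((⅓)*11*(-17 + 3*14) - 317)*(-108 + 252))² = (((⅓)*11*(-17 + 42) - 317)*144)² = (((⅓)*11*25 - 317)*144)² = ((275/3 - 317)*144)² = (-676/3*144)² = (-32448)² = 1052872704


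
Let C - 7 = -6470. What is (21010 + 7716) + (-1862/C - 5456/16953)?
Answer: 3147424811872/109567239 ≈ 28726.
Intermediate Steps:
C = -6463 (C = 7 - 6470 = -6463)
(21010 + 7716) + (-1862/C - 5456/16953) = (21010 + 7716) + (-1862/(-6463) - 5456/16953) = 28726 + (-1862*(-1/6463) - 5456*1/16953) = 28726 + (1862/6463 - 5456/16953) = 28726 - 3695642/109567239 = 3147424811872/109567239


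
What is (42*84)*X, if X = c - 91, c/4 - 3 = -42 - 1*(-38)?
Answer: -335160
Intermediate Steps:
c = -4 (c = 12 + 4*(-42 - 1*(-38)) = 12 + 4*(-42 + 38) = 12 + 4*(-4) = 12 - 16 = -4)
X = -95 (X = -4 - 91 = -95)
(42*84)*X = (42*84)*(-95) = 3528*(-95) = -335160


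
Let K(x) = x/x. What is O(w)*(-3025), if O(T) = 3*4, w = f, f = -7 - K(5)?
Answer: -36300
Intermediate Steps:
K(x) = 1
f = -8 (f = -7 - 1*1 = -7 - 1 = -8)
w = -8
O(T) = 12
O(w)*(-3025) = 12*(-3025) = -36300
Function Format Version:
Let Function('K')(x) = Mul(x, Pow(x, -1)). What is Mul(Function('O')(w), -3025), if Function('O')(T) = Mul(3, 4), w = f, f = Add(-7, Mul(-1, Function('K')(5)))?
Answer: -36300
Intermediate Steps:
Function('K')(x) = 1
f = -8 (f = Add(-7, Mul(-1, 1)) = Add(-7, -1) = -8)
w = -8
Function('O')(T) = 12
Mul(Function('O')(w), -3025) = Mul(12, -3025) = -36300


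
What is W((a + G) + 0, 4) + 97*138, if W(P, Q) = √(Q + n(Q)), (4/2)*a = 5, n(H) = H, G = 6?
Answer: 13386 + 2*√2 ≈ 13389.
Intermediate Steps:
a = 5/2 (a = (½)*5 = 5/2 ≈ 2.5000)
W(P, Q) = √2*√Q (W(P, Q) = √(Q + Q) = √(2*Q) = √2*√Q)
W((a + G) + 0, 4) + 97*138 = √2*√4 + 97*138 = √2*2 + 13386 = 2*√2 + 13386 = 13386 + 2*√2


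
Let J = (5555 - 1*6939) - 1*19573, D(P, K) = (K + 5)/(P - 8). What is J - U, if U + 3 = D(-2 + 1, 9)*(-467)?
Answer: -195124/9 ≈ -21680.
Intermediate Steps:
D(P, K) = (5 + K)/(-8 + P)
U = 6511/9 (U = -3 + ((5 + 9)/(-8 + (-2 + 1)))*(-467) = -3 + (14/(-8 - 1))*(-467) = -3 + (14/(-9))*(-467) = -3 - 1/9*14*(-467) = -3 - 14/9*(-467) = -3 + 6538/9 = 6511/9 ≈ 723.44)
J = -20957 (J = (5555 - 6939) - 19573 = -1384 - 19573 = -20957)
J - U = -20957 - 1*6511/9 = -20957 - 6511/9 = -195124/9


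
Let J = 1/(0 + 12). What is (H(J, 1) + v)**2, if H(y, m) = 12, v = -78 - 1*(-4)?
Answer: 3844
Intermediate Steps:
J = 1/12 ≈ 0.083333
v = -74 (v = -78 + 4 = -74)
(H(J, 1) + v)**2 = (12 - 74)**2 = (-62)**2 = 3844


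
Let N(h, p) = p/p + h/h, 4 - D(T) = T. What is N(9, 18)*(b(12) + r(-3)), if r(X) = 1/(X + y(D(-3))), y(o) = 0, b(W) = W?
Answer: 70/3 ≈ 23.333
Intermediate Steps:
D(T) = 4 - T
N(h, p) = 2 (N(h, p) = 1 + 1 = 2)
r(X) = 1/X (r(X) = 1/(X + 0) = 1/X)
N(9, 18)*(b(12) + r(-3)) = 2*(12 + 1/(-3)) = 2*(12 - 1/3) = 2*(35/3) = 70/3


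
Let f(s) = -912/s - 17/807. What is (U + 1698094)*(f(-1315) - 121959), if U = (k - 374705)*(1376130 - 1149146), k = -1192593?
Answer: 46042139785475325987308/1061205 ≈ 4.3387e+16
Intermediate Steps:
U = -355751569232 (U = (-1192593 - 374705)*(1376130 - 1149146) = -1567298*226984 = -355751569232)
f(s) = -17/807 - 912/s (f(s) = -912/s - 17*1/807 = -912/s - 17/807 = -17/807 - 912/s)
(U + 1698094)*(f(-1315) - 121959) = (-355751569232 + 1698094)*((-17/807 - 912/(-1315)) - 121959) = -355749871138*((-17/807 - 912*(-1/1315)) - 121959) = -355749871138*((-17/807 + 912/1315) - 121959) = -355749871138*(713629/1061205 - 121959) = -355749871138*(-129422786966/1061205) = 46042139785475325987308/1061205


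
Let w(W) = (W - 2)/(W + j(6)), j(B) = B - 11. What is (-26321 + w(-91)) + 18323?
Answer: -255905/32 ≈ -7997.0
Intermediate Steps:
j(B) = -11 + B
w(W) = (-2 + W)/(-5 + W) (w(W) = (W - 2)/(W + (-11 + 6)) = (-2 + W)/(W - 5) = (-2 + W)/(-5 + W))
(-26321 + w(-91)) + 18323 = (-26321 + (-2 - 91)/(-5 - 91)) + 18323 = (-26321 - 93/(-96)) + 18323 = (-26321 - 1/96*(-93)) + 18323 = (-26321 + 31/32) + 18323 = -842241/32 + 18323 = -255905/32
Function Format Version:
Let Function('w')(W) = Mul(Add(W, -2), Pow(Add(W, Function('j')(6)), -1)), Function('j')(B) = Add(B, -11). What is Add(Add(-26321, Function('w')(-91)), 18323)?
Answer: Rational(-255905, 32) ≈ -7997.0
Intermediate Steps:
Function('j')(B) = Add(-11, B)
Function('w')(W) = Mul(Pow(Add(-5, W), -1), Add(-2, W)) (Function('w')(W) = Mul(Add(W, -2), Pow(Add(W, Add(-11, 6)), -1)) = Mul(Add(-2, W), Pow(Add(W, -5), -1)) = Mul(Add(-2, W), Pow(Add(-5, W), -1)) = Mul(Pow(Add(-5, W), -1), Add(-2, W)))
Add(Add(-26321, Function('w')(-91)), 18323) = Add(Add(-26321, Mul(Pow(Add(-5, -91), -1), Add(-2, -91))), 18323) = Add(Add(-26321, Mul(Pow(-96, -1), -93)), 18323) = Add(Add(-26321, Mul(Rational(-1, 96), -93)), 18323) = Add(Add(-26321, Rational(31, 32)), 18323) = Add(Rational(-842241, 32), 18323) = Rational(-255905, 32)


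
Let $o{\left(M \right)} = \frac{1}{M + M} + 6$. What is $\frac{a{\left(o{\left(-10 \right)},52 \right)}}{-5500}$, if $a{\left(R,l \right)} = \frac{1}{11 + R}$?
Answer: $- \frac{1}{93225} \approx -1.0727 \cdot 10^{-5}$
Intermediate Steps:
$o{\left(M \right)} = 6 + \frac{1}{2 M}$ ($o{\left(M \right)} = \frac{1}{2 M} + 6 = 6 + \frac{1}{2 M}$)
$\frac{a{\left(o{\left(-10 \right)},52 \right)}}{-5500} = \frac{1}{\left(11 + \left(6 + \frac{1}{2 \left(-10\right)}\right)\right) \left(-5500\right)} = \frac{1}{11 + \left(6 + \frac{1}{2} \left(- \frac{1}{10}\right)\right)} \left(- \frac{1}{5500}\right) = \frac{1}{11 + \left(6 - \frac{1}{20}\right)} \left(- \frac{1}{5500}\right) = \frac{1}{11 + \frac{119}{20}} \left(- \frac{1}{5500}\right) = \frac{1}{\frac{339}{20}} \left(- \frac{1}{5500}\right) = \frac{20}{339} \left(- \frac{1}{5500}\right) = - \frac{1}{93225}$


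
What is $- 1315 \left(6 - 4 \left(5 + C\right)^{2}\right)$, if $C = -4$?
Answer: $-2630$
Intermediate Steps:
$- 1315 \left(6 - 4 \left(5 + C\right)^{2}\right) = - 1315 \left(6 - 4 \left(5 - 4\right)^{2}\right) = - 1315 \left(6 - 4 \cdot 1^{2}\right) = - 1315 \left(6 - 4\right) = \left(-1315\right) 2 = -2630$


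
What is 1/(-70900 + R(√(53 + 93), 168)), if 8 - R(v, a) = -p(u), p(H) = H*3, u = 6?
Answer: -1/70874 ≈ -1.4110e-5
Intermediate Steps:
p(H) = 3*H
R(v, a) = 26 (R(v, a) = 8 - (-1)*3*6 = 8 - (-1)*18 = 8 - 1*(-18) = 8 + 18 = 26)
1/(-70900 + R(√(53 + 93), 168)) = 1/(-70900 + 26) = 1/(-70874) = -1/70874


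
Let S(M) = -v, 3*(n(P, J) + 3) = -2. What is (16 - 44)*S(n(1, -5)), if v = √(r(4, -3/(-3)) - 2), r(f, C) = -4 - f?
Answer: 28*I*√10 ≈ 88.544*I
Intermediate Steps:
n(P, J) = -11/3 (n(P, J) = -3 + (⅓)*(-2) = -3 - ⅔ = -11/3)
v = I*√10 (v = √((-4 - 1*4) - 2) = √((-4 - 4) - 2) = √(-8 - 2) = √(-10) = I*√10 ≈ 3.1623*I)
S(M) = -I*√10
(16 - 44)*S(n(1, -5)) = (16 - 44)*(-I*√10) = -(-28)*I*√10 = 28*I*√10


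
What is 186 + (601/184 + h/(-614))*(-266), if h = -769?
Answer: -28695531/28244 ≈ -1016.0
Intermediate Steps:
186 + (601/184 + h/(-614))*(-266) = 186 + (601/184 - 769/(-614))*(-266) = 186 + (601*(1/184) - 769*(-1/614))*(-266) = 186 + (601/184 + 769/614)*(-266) = 186 + (255255/56488)*(-266) = 186 - 33948915/28244 = -28695531/28244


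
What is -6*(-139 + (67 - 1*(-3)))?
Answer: 414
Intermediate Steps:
-6*(-139 + (67 - 1*(-3))) = -6*(-139 + (67 + 3)) = -6*(-139 + 70) = -6*(-69) = 414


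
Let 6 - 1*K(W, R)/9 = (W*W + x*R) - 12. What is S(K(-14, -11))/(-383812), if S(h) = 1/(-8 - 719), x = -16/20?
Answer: 1/279031324 ≈ 3.5838e-9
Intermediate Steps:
x = -4/5 (x = -16*1/20 = -4/5 ≈ -0.80000)
K(W, R) = 162 - 9*W**2 + 36*R/5 (K(W, R) = 54 - 9*((W*W - 4*R/5) - 12) = 54 - 9*((W**2 - 4*R/5) - 12) = 54 - 9*(-12 + W**2 - 4*R/5) = 54 + (108 - 9*W**2 + 36*R/5) = 162 - 9*W**2 + 36*R/5)
S(h) = -1/727 (S(h) = 1/(-727) = -1/727)
S(K(-14, -11))/(-383812) = -1/727/(-383812) = -1/727*(-1/383812) = 1/279031324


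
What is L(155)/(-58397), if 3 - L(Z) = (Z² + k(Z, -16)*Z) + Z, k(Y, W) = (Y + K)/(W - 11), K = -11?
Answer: 70051/175191 ≈ 0.39986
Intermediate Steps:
k(Y, W) = (-11 + Y)/(-11 + W) (k(Y, W) = (Y - 11)/(W - 11) = (-11 + Y)/(-11 + W))
L(Z) = 3 - Z - Z² - Z*(11/27 - Z/27) (L(Z) = 3 - ((Z² + ((-11 + Z)/(-11 - 16))*Z) + Z) = 3 - ((Z² + ((-11 + Z)/(-27))*Z) + Z) = 3 - ((Z² + (-(-11 + Z)/27)*Z) + Z) = 3 - ((Z² + (11/27 - Z/27)*Z) + Z) = 3 - ((Z² + Z*(11/27 - Z/27)) + Z) = 3 - (Z + Z² + Z*(11/27 - Z/27)) = 3 + (-Z - Z² - Z*(11/27 - Z/27)) = 3 - Z - Z² - Z*(11/27 - Z/27))
L(155)/(-58397) = (3 - 38/27*155 - 26/27*155²)/(-58397) = (3 - 5890/27 - 26/27*24025)*(-1/58397) = (3 - 5890/27 - 624650/27)*(-1/58397) = -70051/3*(-1/58397) = 70051/175191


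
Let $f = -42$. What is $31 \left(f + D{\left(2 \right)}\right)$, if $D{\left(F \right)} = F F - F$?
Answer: $-1240$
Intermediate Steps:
$D{\left(F \right)} = F^{2} - F$
$31 \left(f + D{\left(2 \right)}\right) = 31 \left(-42 + 2 \left(-1 + 2\right)\right) = 31 \left(-42 + 2 \cdot 1\right) = 31 \left(-42 + 2\right) = 31 \left(-40\right) = -1240$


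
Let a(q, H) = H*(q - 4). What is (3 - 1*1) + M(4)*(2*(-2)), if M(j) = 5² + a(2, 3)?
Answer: -74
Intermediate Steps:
a(q, H) = H*(-4 + q)
M(j) = 19 (M(j) = 5² + 3*(-4 + 2) = 25 + 3*(-2) = 25 - 6 = 19)
(3 - 1*1) + M(4)*(2*(-2)) = (3 - 1*1) + 19*(2*(-2)) = (3 - 1) + 19*(-4) = 2 - 76 = -74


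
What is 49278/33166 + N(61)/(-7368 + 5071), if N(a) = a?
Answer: 55584220/38091151 ≈ 1.4592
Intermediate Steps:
49278/33166 + N(61)/(-7368 + 5071) = 49278/33166 + 61/(-7368 + 5071) = 49278*(1/33166) + 61/(-2297) = 24639/16583 + 61*(-1/2297) = 24639/16583 - 61/2297 = 55584220/38091151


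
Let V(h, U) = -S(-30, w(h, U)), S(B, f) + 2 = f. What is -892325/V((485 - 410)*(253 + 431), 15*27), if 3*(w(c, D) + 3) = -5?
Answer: -535395/4 ≈ -1.3385e+5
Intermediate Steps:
w(c, D) = -14/3 (w(c, D) = -3 + (1/3)*(-5) = -3 - 5/3 = -14/3)
S(B, f) = -2 + f
V(h, U) = 20/3 (V(h, U) = -(-2 - 14/3) = -1*(-20/3) = 20/3)
-892325/V((485 - 410)*(253 + 431), 15*27) = -892325/20/3 = -892325*3/20 = -535395/4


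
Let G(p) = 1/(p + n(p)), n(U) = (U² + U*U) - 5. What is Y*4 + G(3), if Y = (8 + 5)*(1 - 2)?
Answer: -831/16 ≈ -51.938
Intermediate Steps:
n(U) = -5 + 2*U² (n(U) = (U² + U²) - 5 = 2*U² - 5 = -5 + 2*U²)
G(p) = 1/(-5 + p + 2*p²) (G(p) = 1/(p + (-5 + 2*p²)) = 1/(-5 + p + 2*p²))
Y = -13 (Y = 13*(-1) = -13)
Y*4 + G(3) = -13*4 + 1/(-5 + 3 + 2*3²) = -52 + 1/(-5 + 3 + 2*9) = -52 + 1/(-5 + 3 + 18) = -52 + 1/16 = -831/16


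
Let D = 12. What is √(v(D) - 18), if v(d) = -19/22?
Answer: I*√9130/22 ≈ 4.3432*I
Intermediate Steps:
v(d) = -19/22 (v(d) = -19*1/22 = -19/22)
√(v(D) - 18) = √(-19/22 - 18) = √(-415/22) = I*√9130/22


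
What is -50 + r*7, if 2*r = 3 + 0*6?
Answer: -79/2 ≈ -39.500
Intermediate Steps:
r = 3/2 (r = (3 + 0*6)/2 = (3 + 0)/2 = (1/2)*3 = 3/2 ≈ 1.5000)
-50 + r*7 = -50 + (3/2)*7 = -50 + 21/2 = -79/2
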